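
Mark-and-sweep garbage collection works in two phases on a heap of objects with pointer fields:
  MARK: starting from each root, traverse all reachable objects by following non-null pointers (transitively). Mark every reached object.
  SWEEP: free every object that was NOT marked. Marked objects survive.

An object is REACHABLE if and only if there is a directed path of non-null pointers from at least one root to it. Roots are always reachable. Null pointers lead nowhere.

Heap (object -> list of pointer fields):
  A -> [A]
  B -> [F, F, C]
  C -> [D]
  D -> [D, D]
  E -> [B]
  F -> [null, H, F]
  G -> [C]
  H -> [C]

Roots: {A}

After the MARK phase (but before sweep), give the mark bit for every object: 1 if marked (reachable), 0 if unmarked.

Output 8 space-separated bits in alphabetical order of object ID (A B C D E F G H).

Roots: A
Mark A: refs=A, marked=A
Unmarked (collected): B C D E F G H

Answer: 1 0 0 0 0 0 0 0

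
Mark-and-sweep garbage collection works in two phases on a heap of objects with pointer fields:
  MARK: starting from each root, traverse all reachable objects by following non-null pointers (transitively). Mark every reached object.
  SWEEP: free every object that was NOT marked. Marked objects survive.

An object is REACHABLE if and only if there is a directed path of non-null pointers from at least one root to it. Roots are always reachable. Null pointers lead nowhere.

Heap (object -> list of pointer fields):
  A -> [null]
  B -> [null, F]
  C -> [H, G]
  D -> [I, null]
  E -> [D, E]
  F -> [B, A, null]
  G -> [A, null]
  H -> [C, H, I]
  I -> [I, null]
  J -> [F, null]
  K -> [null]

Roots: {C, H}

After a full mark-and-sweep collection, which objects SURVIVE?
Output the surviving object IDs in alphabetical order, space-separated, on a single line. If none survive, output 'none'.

Roots: C H
Mark C: refs=H G, marked=C
Mark H: refs=C H I, marked=C H
Mark G: refs=A null, marked=C G H
Mark I: refs=I null, marked=C G H I
Mark A: refs=null, marked=A C G H I
Unmarked (collected): B D E F J K

Answer: A C G H I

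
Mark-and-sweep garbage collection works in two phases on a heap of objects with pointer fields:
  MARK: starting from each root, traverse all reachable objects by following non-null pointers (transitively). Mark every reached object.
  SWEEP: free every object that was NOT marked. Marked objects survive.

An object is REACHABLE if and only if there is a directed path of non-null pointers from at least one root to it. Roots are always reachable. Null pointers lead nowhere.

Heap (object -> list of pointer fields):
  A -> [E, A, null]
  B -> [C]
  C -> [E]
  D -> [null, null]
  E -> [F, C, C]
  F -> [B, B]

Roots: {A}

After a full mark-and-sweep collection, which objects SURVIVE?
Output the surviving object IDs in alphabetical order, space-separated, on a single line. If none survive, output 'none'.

Roots: A
Mark A: refs=E A null, marked=A
Mark E: refs=F C C, marked=A E
Mark F: refs=B B, marked=A E F
Mark C: refs=E, marked=A C E F
Mark B: refs=C, marked=A B C E F
Unmarked (collected): D

Answer: A B C E F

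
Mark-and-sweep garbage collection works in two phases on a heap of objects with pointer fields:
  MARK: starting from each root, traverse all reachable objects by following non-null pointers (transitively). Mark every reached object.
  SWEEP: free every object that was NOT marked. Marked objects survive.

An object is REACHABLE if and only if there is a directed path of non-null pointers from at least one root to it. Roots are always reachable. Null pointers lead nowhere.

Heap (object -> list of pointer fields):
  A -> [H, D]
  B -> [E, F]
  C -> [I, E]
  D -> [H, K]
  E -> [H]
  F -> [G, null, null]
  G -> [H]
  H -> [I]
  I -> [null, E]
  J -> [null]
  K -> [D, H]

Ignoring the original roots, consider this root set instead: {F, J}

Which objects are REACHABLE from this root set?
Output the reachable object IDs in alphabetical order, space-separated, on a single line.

Roots: F J
Mark F: refs=G null null, marked=F
Mark J: refs=null, marked=F J
Mark G: refs=H, marked=F G J
Mark H: refs=I, marked=F G H J
Mark I: refs=null E, marked=F G H I J
Mark E: refs=H, marked=E F G H I J
Unmarked (collected): A B C D K

Answer: E F G H I J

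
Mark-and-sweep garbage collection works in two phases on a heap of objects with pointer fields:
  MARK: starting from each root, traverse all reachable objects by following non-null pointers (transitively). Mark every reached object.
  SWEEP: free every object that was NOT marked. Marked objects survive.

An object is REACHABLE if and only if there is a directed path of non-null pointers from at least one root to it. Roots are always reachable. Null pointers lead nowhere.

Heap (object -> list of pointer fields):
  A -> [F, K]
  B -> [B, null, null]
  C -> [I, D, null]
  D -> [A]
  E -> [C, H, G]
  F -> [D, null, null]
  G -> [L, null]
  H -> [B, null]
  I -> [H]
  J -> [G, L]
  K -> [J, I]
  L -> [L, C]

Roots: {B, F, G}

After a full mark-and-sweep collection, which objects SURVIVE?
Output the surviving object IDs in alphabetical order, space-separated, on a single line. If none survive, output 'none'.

Roots: B F G
Mark B: refs=B null null, marked=B
Mark F: refs=D null null, marked=B F
Mark G: refs=L null, marked=B F G
Mark D: refs=A, marked=B D F G
Mark L: refs=L C, marked=B D F G L
Mark A: refs=F K, marked=A B D F G L
Mark C: refs=I D null, marked=A B C D F G L
Mark K: refs=J I, marked=A B C D F G K L
Mark I: refs=H, marked=A B C D F G I K L
Mark J: refs=G L, marked=A B C D F G I J K L
Mark H: refs=B null, marked=A B C D F G H I J K L
Unmarked (collected): E

Answer: A B C D F G H I J K L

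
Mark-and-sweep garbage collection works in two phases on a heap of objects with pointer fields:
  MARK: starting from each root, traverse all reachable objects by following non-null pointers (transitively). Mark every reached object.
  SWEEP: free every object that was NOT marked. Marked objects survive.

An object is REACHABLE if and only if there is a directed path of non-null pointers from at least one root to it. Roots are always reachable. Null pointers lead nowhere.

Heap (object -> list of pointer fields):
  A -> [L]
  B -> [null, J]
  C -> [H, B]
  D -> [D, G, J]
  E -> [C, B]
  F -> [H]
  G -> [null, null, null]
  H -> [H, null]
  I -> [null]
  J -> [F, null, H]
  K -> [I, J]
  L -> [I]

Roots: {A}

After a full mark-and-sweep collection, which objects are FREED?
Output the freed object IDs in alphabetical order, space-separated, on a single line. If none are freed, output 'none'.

Roots: A
Mark A: refs=L, marked=A
Mark L: refs=I, marked=A L
Mark I: refs=null, marked=A I L
Unmarked (collected): B C D E F G H J K

Answer: B C D E F G H J K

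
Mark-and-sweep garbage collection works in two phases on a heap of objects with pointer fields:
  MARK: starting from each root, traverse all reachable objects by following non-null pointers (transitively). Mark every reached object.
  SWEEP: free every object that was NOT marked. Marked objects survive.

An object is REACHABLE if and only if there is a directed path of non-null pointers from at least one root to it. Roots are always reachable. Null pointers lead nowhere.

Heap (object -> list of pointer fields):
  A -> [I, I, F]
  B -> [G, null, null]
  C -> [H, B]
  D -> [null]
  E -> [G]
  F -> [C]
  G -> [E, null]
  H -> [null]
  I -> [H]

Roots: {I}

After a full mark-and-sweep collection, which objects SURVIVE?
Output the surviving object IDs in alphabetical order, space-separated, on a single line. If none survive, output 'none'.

Roots: I
Mark I: refs=H, marked=I
Mark H: refs=null, marked=H I
Unmarked (collected): A B C D E F G

Answer: H I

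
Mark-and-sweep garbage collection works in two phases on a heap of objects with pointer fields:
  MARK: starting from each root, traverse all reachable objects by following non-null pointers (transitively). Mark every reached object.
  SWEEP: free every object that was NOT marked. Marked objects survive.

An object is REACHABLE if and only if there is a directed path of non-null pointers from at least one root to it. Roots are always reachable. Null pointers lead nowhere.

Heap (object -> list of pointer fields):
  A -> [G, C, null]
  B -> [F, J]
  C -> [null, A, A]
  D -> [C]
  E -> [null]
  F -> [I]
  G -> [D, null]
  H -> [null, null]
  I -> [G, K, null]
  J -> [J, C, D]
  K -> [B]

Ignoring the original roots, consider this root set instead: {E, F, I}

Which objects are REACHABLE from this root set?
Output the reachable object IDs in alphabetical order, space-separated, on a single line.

Roots: E F I
Mark E: refs=null, marked=E
Mark F: refs=I, marked=E F
Mark I: refs=G K null, marked=E F I
Mark G: refs=D null, marked=E F G I
Mark K: refs=B, marked=E F G I K
Mark D: refs=C, marked=D E F G I K
Mark B: refs=F J, marked=B D E F G I K
Mark C: refs=null A A, marked=B C D E F G I K
Mark J: refs=J C D, marked=B C D E F G I J K
Mark A: refs=G C null, marked=A B C D E F G I J K
Unmarked (collected): H

Answer: A B C D E F G I J K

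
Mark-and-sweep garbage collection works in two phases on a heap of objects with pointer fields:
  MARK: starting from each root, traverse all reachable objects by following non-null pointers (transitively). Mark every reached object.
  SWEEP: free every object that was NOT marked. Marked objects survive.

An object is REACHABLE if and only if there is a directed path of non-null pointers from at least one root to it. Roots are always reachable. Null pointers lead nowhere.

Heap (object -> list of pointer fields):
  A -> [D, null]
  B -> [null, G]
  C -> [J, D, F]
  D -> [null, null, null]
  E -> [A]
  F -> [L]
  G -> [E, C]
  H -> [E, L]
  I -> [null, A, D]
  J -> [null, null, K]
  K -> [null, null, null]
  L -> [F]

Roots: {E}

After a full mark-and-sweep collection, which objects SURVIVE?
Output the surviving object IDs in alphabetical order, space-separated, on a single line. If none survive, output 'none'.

Roots: E
Mark E: refs=A, marked=E
Mark A: refs=D null, marked=A E
Mark D: refs=null null null, marked=A D E
Unmarked (collected): B C F G H I J K L

Answer: A D E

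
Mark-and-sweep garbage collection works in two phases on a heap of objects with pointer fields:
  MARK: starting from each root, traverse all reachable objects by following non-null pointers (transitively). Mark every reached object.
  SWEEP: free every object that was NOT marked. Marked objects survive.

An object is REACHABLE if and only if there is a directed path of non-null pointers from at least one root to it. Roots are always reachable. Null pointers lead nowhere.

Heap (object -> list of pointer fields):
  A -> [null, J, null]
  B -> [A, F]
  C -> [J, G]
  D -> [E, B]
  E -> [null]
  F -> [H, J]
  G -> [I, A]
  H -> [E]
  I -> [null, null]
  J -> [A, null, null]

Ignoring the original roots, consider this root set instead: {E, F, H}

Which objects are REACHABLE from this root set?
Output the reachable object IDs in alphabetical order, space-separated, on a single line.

Roots: E F H
Mark E: refs=null, marked=E
Mark F: refs=H J, marked=E F
Mark H: refs=E, marked=E F H
Mark J: refs=A null null, marked=E F H J
Mark A: refs=null J null, marked=A E F H J
Unmarked (collected): B C D G I

Answer: A E F H J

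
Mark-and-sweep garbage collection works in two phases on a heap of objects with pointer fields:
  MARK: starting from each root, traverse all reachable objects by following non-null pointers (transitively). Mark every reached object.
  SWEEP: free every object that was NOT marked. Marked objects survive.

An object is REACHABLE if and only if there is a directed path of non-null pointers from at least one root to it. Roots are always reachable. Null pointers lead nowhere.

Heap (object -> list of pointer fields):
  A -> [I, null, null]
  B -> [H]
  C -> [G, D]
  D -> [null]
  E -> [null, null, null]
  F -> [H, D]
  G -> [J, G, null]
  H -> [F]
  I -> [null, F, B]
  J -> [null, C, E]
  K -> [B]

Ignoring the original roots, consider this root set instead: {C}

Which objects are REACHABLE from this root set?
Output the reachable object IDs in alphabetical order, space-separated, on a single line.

Roots: C
Mark C: refs=G D, marked=C
Mark G: refs=J G null, marked=C G
Mark D: refs=null, marked=C D G
Mark J: refs=null C E, marked=C D G J
Mark E: refs=null null null, marked=C D E G J
Unmarked (collected): A B F H I K

Answer: C D E G J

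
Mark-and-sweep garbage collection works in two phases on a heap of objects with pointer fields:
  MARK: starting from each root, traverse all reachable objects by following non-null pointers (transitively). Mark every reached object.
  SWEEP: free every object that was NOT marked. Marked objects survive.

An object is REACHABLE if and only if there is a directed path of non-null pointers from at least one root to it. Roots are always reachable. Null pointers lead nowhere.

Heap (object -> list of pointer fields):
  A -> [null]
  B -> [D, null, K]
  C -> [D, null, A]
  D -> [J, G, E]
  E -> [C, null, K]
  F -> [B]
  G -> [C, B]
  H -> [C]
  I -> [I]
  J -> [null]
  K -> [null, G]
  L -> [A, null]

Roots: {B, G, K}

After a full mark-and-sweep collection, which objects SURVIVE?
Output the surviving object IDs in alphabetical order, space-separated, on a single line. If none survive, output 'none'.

Roots: B G K
Mark B: refs=D null K, marked=B
Mark G: refs=C B, marked=B G
Mark K: refs=null G, marked=B G K
Mark D: refs=J G E, marked=B D G K
Mark C: refs=D null A, marked=B C D G K
Mark J: refs=null, marked=B C D G J K
Mark E: refs=C null K, marked=B C D E G J K
Mark A: refs=null, marked=A B C D E G J K
Unmarked (collected): F H I L

Answer: A B C D E G J K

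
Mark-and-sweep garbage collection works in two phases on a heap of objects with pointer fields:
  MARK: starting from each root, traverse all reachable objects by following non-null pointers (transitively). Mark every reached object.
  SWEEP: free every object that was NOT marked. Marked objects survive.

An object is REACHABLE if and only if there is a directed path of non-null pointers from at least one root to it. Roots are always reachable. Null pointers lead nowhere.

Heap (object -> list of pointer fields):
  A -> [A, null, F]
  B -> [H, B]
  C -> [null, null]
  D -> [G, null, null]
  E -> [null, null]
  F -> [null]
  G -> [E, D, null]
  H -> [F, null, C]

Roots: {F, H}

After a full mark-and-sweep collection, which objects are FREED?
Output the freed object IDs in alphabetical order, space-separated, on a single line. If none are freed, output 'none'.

Roots: F H
Mark F: refs=null, marked=F
Mark H: refs=F null C, marked=F H
Mark C: refs=null null, marked=C F H
Unmarked (collected): A B D E G

Answer: A B D E G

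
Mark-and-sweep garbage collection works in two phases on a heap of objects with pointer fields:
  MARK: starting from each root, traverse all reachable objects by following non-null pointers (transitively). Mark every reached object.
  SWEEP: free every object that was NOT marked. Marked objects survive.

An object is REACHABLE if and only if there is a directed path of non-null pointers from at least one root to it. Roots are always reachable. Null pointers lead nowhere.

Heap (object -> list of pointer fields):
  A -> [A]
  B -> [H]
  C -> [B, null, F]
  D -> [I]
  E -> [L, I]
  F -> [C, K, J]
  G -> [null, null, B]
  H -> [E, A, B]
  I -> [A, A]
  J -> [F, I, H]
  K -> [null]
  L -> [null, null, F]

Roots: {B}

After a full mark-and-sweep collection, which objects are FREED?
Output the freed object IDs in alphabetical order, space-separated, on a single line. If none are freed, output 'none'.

Answer: D G

Derivation:
Roots: B
Mark B: refs=H, marked=B
Mark H: refs=E A B, marked=B H
Mark E: refs=L I, marked=B E H
Mark A: refs=A, marked=A B E H
Mark L: refs=null null F, marked=A B E H L
Mark I: refs=A A, marked=A B E H I L
Mark F: refs=C K J, marked=A B E F H I L
Mark C: refs=B null F, marked=A B C E F H I L
Mark K: refs=null, marked=A B C E F H I K L
Mark J: refs=F I H, marked=A B C E F H I J K L
Unmarked (collected): D G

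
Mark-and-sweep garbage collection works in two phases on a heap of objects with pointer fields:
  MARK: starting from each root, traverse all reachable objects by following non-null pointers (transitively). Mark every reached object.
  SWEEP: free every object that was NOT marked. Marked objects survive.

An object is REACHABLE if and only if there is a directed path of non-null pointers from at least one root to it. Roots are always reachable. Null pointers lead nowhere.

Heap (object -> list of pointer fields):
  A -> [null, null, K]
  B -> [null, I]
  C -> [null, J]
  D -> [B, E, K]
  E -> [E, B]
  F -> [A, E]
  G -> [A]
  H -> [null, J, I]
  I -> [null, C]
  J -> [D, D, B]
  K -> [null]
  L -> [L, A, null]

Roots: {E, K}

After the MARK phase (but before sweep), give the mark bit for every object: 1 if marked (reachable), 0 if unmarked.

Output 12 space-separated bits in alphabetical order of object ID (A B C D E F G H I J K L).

Answer: 0 1 1 1 1 0 0 0 1 1 1 0

Derivation:
Roots: E K
Mark E: refs=E B, marked=E
Mark K: refs=null, marked=E K
Mark B: refs=null I, marked=B E K
Mark I: refs=null C, marked=B E I K
Mark C: refs=null J, marked=B C E I K
Mark J: refs=D D B, marked=B C E I J K
Mark D: refs=B E K, marked=B C D E I J K
Unmarked (collected): A F G H L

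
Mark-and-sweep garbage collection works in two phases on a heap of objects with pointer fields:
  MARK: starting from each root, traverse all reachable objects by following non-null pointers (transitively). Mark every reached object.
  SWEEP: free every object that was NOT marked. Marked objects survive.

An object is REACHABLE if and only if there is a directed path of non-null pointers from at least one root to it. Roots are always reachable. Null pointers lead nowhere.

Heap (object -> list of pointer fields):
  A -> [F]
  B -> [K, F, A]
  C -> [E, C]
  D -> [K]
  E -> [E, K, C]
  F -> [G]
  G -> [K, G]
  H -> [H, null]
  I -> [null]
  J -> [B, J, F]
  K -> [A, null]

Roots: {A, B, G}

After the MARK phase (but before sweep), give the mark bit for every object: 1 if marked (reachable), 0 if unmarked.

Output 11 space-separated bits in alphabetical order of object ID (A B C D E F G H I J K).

Roots: A B G
Mark A: refs=F, marked=A
Mark B: refs=K F A, marked=A B
Mark G: refs=K G, marked=A B G
Mark F: refs=G, marked=A B F G
Mark K: refs=A null, marked=A B F G K
Unmarked (collected): C D E H I J

Answer: 1 1 0 0 0 1 1 0 0 0 1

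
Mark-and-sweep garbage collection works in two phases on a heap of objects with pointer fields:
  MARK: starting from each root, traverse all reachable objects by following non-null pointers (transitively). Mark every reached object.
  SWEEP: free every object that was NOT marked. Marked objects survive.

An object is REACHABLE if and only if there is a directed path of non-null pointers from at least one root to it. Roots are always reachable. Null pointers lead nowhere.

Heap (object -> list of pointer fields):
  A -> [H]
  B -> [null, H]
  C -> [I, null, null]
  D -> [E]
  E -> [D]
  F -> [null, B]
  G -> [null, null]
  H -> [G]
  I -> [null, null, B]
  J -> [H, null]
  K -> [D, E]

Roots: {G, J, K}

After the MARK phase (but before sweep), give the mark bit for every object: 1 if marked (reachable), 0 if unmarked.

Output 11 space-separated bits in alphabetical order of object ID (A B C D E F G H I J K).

Roots: G J K
Mark G: refs=null null, marked=G
Mark J: refs=H null, marked=G J
Mark K: refs=D E, marked=G J K
Mark H: refs=G, marked=G H J K
Mark D: refs=E, marked=D G H J K
Mark E: refs=D, marked=D E G H J K
Unmarked (collected): A B C F I

Answer: 0 0 0 1 1 0 1 1 0 1 1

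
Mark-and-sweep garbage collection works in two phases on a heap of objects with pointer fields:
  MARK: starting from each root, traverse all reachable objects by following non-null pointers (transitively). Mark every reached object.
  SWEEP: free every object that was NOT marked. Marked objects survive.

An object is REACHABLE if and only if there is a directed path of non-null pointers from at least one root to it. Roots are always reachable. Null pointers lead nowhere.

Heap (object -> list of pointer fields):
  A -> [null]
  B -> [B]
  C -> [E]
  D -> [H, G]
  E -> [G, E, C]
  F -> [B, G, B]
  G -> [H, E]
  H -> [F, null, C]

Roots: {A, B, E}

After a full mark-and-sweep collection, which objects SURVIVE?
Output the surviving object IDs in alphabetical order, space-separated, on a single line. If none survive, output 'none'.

Answer: A B C E F G H

Derivation:
Roots: A B E
Mark A: refs=null, marked=A
Mark B: refs=B, marked=A B
Mark E: refs=G E C, marked=A B E
Mark G: refs=H E, marked=A B E G
Mark C: refs=E, marked=A B C E G
Mark H: refs=F null C, marked=A B C E G H
Mark F: refs=B G B, marked=A B C E F G H
Unmarked (collected): D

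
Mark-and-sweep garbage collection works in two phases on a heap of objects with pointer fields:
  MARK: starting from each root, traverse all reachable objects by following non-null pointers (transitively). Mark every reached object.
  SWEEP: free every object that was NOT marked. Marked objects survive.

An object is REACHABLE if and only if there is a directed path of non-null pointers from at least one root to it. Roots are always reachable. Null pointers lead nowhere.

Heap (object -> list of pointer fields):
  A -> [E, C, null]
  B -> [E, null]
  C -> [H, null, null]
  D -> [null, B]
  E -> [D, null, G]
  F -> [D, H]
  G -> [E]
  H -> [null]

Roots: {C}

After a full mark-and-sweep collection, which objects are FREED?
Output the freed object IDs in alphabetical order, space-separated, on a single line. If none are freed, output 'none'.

Answer: A B D E F G

Derivation:
Roots: C
Mark C: refs=H null null, marked=C
Mark H: refs=null, marked=C H
Unmarked (collected): A B D E F G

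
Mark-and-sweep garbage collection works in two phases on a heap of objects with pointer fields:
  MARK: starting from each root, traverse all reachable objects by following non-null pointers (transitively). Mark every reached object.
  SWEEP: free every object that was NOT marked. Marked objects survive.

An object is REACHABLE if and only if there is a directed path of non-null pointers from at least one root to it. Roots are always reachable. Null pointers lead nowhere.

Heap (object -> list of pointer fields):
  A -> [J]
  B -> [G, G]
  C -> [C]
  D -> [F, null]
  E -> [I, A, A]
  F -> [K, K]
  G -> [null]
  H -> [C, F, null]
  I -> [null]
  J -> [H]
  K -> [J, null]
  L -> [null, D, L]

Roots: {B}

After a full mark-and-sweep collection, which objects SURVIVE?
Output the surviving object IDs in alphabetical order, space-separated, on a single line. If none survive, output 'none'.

Answer: B G

Derivation:
Roots: B
Mark B: refs=G G, marked=B
Mark G: refs=null, marked=B G
Unmarked (collected): A C D E F H I J K L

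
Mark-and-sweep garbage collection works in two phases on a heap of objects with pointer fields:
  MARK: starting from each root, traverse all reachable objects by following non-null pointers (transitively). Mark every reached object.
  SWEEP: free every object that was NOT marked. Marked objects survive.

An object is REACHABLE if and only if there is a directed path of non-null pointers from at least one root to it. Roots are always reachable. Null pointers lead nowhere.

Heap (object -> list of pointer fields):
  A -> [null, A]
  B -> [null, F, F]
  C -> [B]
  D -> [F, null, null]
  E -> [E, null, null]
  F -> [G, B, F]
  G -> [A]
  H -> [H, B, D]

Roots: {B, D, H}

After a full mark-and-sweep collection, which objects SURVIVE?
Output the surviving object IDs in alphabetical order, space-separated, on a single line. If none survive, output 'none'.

Roots: B D H
Mark B: refs=null F F, marked=B
Mark D: refs=F null null, marked=B D
Mark H: refs=H B D, marked=B D H
Mark F: refs=G B F, marked=B D F H
Mark G: refs=A, marked=B D F G H
Mark A: refs=null A, marked=A B D F G H
Unmarked (collected): C E

Answer: A B D F G H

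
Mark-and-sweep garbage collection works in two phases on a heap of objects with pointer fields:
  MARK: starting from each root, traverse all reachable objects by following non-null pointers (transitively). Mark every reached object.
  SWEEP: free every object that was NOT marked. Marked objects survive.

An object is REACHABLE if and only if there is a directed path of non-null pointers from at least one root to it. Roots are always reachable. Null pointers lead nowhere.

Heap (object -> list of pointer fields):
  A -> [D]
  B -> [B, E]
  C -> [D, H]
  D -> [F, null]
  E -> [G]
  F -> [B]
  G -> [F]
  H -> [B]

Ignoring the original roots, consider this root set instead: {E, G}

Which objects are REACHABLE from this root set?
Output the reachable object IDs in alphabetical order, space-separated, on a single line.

Roots: E G
Mark E: refs=G, marked=E
Mark G: refs=F, marked=E G
Mark F: refs=B, marked=E F G
Mark B: refs=B E, marked=B E F G
Unmarked (collected): A C D H

Answer: B E F G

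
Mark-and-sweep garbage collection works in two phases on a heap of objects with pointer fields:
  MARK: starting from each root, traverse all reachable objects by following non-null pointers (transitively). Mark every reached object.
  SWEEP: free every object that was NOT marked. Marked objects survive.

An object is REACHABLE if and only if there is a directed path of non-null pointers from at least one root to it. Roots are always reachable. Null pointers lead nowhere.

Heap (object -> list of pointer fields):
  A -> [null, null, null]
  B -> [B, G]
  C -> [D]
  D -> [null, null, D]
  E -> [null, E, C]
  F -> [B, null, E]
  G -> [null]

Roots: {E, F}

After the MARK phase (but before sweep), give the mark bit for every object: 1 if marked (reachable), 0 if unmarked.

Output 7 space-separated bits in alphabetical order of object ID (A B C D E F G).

Roots: E F
Mark E: refs=null E C, marked=E
Mark F: refs=B null E, marked=E F
Mark C: refs=D, marked=C E F
Mark B: refs=B G, marked=B C E F
Mark D: refs=null null D, marked=B C D E F
Mark G: refs=null, marked=B C D E F G
Unmarked (collected): A

Answer: 0 1 1 1 1 1 1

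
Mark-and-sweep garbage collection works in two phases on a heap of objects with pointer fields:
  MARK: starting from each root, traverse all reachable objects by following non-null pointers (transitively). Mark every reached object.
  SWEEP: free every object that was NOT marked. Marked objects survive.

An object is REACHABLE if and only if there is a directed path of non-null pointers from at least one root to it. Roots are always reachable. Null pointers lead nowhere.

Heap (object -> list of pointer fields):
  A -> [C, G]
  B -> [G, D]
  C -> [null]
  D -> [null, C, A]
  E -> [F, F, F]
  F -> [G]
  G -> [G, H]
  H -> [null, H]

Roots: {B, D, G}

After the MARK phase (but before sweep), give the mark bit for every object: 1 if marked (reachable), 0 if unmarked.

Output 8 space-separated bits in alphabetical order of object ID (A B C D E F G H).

Roots: B D G
Mark B: refs=G D, marked=B
Mark D: refs=null C A, marked=B D
Mark G: refs=G H, marked=B D G
Mark C: refs=null, marked=B C D G
Mark A: refs=C G, marked=A B C D G
Mark H: refs=null H, marked=A B C D G H
Unmarked (collected): E F

Answer: 1 1 1 1 0 0 1 1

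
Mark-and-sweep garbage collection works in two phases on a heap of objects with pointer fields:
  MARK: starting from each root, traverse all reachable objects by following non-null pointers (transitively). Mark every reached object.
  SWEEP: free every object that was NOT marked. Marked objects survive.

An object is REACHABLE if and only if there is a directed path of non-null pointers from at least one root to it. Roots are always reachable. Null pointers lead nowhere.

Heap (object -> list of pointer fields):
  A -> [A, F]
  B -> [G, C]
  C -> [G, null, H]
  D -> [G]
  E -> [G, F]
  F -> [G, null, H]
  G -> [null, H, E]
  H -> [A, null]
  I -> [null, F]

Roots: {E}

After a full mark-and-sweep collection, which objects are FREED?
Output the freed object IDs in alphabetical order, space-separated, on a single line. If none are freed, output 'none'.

Roots: E
Mark E: refs=G F, marked=E
Mark G: refs=null H E, marked=E G
Mark F: refs=G null H, marked=E F G
Mark H: refs=A null, marked=E F G H
Mark A: refs=A F, marked=A E F G H
Unmarked (collected): B C D I

Answer: B C D I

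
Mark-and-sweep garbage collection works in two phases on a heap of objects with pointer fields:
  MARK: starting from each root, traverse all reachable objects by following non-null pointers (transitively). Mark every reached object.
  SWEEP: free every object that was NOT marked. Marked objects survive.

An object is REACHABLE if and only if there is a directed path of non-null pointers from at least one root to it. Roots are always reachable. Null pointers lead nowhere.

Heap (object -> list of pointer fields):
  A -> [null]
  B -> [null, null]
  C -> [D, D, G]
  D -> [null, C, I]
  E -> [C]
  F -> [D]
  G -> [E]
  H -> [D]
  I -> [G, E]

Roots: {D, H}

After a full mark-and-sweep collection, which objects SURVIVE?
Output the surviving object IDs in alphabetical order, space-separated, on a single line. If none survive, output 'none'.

Roots: D H
Mark D: refs=null C I, marked=D
Mark H: refs=D, marked=D H
Mark C: refs=D D G, marked=C D H
Mark I: refs=G E, marked=C D H I
Mark G: refs=E, marked=C D G H I
Mark E: refs=C, marked=C D E G H I
Unmarked (collected): A B F

Answer: C D E G H I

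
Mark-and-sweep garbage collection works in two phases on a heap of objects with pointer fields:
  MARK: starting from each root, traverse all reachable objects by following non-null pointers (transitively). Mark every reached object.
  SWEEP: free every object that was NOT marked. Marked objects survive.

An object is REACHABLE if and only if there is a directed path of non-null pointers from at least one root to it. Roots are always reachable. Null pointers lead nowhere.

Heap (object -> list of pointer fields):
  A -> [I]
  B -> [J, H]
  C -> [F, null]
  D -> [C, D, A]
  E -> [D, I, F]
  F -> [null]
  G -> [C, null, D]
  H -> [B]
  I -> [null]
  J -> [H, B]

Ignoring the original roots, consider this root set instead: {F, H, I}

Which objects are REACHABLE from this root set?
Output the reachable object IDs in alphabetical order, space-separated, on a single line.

Roots: F H I
Mark F: refs=null, marked=F
Mark H: refs=B, marked=F H
Mark I: refs=null, marked=F H I
Mark B: refs=J H, marked=B F H I
Mark J: refs=H B, marked=B F H I J
Unmarked (collected): A C D E G

Answer: B F H I J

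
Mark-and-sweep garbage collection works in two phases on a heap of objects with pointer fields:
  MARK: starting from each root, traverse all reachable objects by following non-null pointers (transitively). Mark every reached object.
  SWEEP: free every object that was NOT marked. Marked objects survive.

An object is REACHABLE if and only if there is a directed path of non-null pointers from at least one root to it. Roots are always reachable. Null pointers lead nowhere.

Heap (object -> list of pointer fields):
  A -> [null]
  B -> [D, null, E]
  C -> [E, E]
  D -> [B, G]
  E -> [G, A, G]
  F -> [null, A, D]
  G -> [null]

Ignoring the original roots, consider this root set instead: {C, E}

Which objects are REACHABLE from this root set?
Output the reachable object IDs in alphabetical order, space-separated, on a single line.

Answer: A C E G

Derivation:
Roots: C E
Mark C: refs=E E, marked=C
Mark E: refs=G A G, marked=C E
Mark G: refs=null, marked=C E G
Mark A: refs=null, marked=A C E G
Unmarked (collected): B D F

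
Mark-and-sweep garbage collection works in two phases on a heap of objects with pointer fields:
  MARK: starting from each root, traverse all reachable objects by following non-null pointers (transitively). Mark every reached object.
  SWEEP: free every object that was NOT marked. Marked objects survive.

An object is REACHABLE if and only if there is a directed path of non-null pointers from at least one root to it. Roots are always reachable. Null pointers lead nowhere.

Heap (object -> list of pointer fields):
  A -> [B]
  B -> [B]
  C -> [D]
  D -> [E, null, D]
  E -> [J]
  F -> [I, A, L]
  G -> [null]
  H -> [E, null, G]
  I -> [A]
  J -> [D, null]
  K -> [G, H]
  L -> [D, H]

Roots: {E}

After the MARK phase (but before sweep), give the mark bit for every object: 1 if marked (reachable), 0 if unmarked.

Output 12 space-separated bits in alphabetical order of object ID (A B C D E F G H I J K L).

Roots: E
Mark E: refs=J, marked=E
Mark J: refs=D null, marked=E J
Mark D: refs=E null D, marked=D E J
Unmarked (collected): A B C F G H I K L

Answer: 0 0 0 1 1 0 0 0 0 1 0 0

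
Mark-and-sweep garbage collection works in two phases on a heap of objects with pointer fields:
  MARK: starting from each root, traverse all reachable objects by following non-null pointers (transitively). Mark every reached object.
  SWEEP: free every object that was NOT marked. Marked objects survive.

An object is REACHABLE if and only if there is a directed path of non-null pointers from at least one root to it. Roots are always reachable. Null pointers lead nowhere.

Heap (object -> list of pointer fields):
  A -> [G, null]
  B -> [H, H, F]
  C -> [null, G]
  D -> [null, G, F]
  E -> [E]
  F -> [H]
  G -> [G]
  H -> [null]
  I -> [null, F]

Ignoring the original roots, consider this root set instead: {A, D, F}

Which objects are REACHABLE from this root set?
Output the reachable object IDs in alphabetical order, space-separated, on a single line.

Roots: A D F
Mark A: refs=G null, marked=A
Mark D: refs=null G F, marked=A D
Mark F: refs=H, marked=A D F
Mark G: refs=G, marked=A D F G
Mark H: refs=null, marked=A D F G H
Unmarked (collected): B C E I

Answer: A D F G H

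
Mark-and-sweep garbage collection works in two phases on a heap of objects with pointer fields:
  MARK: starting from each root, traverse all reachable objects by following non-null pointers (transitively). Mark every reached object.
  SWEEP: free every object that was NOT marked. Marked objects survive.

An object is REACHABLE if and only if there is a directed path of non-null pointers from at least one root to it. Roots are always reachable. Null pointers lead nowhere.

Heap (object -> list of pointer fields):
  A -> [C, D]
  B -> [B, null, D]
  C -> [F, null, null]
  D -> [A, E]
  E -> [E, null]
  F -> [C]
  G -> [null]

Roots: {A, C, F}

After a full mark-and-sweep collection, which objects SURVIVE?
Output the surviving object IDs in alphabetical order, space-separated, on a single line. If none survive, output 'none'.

Roots: A C F
Mark A: refs=C D, marked=A
Mark C: refs=F null null, marked=A C
Mark F: refs=C, marked=A C F
Mark D: refs=A E, marked=A C D F
Mark E: refs=E null, marked=A C D E F
Unmarked (collected): B G

Answer: A C D E F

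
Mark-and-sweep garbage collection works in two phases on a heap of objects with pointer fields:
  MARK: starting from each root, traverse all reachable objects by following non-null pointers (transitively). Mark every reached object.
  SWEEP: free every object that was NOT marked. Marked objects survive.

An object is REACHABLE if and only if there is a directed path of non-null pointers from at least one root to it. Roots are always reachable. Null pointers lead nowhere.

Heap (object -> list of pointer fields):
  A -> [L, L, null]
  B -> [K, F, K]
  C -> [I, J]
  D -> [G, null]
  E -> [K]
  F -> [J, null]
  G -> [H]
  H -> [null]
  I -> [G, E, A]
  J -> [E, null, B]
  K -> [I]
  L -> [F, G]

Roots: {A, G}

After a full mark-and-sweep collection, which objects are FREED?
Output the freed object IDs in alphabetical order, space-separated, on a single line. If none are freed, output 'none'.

Answer: C D

Derivation:
Roots: A G
Mark A: refs=L L null, marked=A
Mark G: refs=H, marked=A G
Mark L: refs=F G, marked=A G L
Mark H: refs=null, marked=A G H L
Mark F: refs=J null, marked=A F G H L
Mark J: refs=E null B, marked=A F G H J L
Mark E: refs=K, marked=A E F G H J L
Mark B: refs=K F K, marked=A B E F G H J L
Mark K: refs=I, marked=A B E F G H J K L
Mark I: refs=G E A, marked=A B E F G H I J K L
Unmarked (collected): C D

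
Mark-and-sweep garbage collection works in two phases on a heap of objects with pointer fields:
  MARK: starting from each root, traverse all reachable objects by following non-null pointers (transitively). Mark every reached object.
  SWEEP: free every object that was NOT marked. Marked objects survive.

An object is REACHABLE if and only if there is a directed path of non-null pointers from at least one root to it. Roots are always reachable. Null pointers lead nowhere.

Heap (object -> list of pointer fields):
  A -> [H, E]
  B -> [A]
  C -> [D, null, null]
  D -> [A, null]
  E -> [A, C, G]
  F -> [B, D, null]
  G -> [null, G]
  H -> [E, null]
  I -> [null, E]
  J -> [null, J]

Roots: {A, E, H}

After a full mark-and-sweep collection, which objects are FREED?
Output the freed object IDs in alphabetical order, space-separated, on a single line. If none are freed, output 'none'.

Roots: A E H
Mark A: refs=H E, marked=A
Mark E: refs=A C G, marked=A E
Mark H: refs=E null, marked=A E H
Mark C: refs=D null null, marked=A C E H
Mark G: refs=null G, marked=A C E G H
Mark D: refs=A null, marked=A C D E G H
Unmarked (collected): B F I J

Answer: B F I J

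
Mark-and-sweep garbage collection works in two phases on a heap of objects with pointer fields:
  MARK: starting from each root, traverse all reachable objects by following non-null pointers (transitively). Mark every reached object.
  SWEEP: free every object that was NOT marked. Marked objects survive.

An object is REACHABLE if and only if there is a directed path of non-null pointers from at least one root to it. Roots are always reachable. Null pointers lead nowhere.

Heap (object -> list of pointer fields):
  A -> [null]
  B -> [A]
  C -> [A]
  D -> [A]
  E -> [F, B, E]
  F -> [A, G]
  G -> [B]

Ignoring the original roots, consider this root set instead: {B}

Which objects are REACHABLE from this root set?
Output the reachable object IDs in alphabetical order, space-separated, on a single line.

Answer: A B

Derivation:
Roots: B
Mark B: refs=A, marked=B
Mark A: refs=null, marked=A B
Unmarked (collected): C D E F G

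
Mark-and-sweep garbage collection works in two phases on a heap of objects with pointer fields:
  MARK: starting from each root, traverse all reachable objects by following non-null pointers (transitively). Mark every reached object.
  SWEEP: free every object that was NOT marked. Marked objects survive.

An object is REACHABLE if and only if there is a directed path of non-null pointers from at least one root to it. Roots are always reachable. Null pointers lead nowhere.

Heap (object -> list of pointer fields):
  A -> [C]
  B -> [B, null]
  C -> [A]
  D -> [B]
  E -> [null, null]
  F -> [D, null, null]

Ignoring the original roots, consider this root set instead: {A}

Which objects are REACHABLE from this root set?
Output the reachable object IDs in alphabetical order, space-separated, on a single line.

Answer: A C

Derivation:
Roots: A
Mark A: refs=C, marked=A
Mark C: refs=A, marked=A C
Unmarked (collected): B D E F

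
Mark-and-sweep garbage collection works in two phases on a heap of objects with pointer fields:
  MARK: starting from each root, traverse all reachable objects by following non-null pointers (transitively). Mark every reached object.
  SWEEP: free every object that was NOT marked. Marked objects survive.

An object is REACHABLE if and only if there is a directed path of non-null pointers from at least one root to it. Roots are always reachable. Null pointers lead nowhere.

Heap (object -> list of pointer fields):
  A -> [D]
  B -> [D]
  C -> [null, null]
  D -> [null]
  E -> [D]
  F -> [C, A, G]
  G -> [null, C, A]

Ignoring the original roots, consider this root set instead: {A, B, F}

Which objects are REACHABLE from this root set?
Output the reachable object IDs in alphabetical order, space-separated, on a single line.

Roots: A B F
Mark A: refs=D, marked=A
Mark B: refs=D, marked=A B
Mark F: refs=C A G, marked=A B F
Mark D: refs=null, marked=A B D F
Mark C: refs=null null, marked=A B C D F
Mark G: refs=null C A, marked=A B C D F G
Unmarked (collected): E

Answer: A B C D F G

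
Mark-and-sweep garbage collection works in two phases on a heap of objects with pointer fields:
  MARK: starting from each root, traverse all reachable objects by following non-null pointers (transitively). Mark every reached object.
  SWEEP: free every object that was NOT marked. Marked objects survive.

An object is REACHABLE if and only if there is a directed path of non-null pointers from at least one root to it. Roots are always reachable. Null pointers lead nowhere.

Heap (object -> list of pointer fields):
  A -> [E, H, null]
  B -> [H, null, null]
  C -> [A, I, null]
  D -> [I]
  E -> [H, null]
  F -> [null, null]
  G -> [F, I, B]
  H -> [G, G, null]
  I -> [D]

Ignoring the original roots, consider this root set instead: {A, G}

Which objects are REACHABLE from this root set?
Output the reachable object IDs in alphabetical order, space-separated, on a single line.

Roots: A G
Mark A: refs=E H null, marked=A
Mark G: refs=F I B, marked=A G
Mark E: refs=H null, marked=A E G
Mark H: refs=G G null, marked=A E G H
Mark F: refs=null null, marked=A E F G H
Mark I: refs=D, marked=A E F G H I
Mark B: refs=H null null, marked=A B E F G H I
Mark D: refs=I, marked=A B D E F G H I
Unmarked (collected): C

Answer: A B D E F G H I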